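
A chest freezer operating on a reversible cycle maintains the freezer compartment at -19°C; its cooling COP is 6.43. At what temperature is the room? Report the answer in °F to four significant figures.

COP_R = T_C/(T_H − T_C) gives T_H − T_C = T_C/COP.
With T_C = 254.15 K, T_H = 254.15 × (1 + 1/6.43) = 293.68 K.
Converting, 293.68 K = 68.95°F.

68.95 °F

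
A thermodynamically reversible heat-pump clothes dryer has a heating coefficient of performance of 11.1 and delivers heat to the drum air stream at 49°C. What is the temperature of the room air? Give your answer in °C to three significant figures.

20.0 °C

COP_HP = T_H/(T_H − T_C) gives T_H − T_C = T_H/COP.
With T_H = 322.15 K, T_C = 322.15 × (1 − 1/11.1) = 293.13 K.
Converting, 293.13 K = 19.98°C.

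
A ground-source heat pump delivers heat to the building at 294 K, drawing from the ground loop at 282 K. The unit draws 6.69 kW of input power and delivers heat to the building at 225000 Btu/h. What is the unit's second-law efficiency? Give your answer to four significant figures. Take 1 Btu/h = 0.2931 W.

Converting, Q̇_H = 225000 Btu/h = 65.95 kW, so COP_actual = Q̇_H/Ẇ = 65.95/6.690 = 9.858.
The reservoir spacing is ΔT = 294 − 282 = 12.00 K.
COP_Carnot = T_H/ΔT = 294.00/12.00 = 24.50.
η_II = COP_actual/COP_Carnot = 9.858/24.50 = 0.4024.

0.4024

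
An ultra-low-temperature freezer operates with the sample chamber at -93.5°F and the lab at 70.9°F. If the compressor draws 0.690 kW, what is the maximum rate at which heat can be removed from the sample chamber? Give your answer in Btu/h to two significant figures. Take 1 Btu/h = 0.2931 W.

In absolute terms T_C = 203.43 K and T_H = 294.76 K, so ΔT = 91.33 K.
COP_Carnot = T_C/ΔT = 203.43/91.33 = 2.227.
Q̇_max = COP_Carnot × Ẇ = 2.227 × 0.6900 kW = 1.537 kW = 5243 Btu/h.

5200 Btu/h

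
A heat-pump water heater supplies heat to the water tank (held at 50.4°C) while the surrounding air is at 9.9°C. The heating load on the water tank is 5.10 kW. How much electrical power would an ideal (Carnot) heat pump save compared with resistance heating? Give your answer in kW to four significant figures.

In absolute terms T_C = 283.05 K and T_H = 323.55 K, so ΔT = 40.50 K.
COP_Carnot = T_H/ΔT = 323.55/40.50 = 7.989.
Resistance heating needs Ẇ_res = Q̇_H = 5.100 kW; the reversible heat pump needs only Ẇ_hp = Q̇_H/COP = 0.6384 kW.
Saving = 5.100 − 0.6384 = 4.462 kW.

4.462 kW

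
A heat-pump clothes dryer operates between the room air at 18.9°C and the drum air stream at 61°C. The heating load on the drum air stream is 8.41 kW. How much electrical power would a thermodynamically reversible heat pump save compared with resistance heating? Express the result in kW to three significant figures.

In absolute terms T_C = 292.05 K and T_H = 334.15 K, so ΔT = 42.10 K.
COP_Carnot = T_H/ΔT = 334.15/42.10 = 7.937.
Resistance heating needs Ẇ_res = Q̇_H = 8.410 kW; the reversible heat pump needs only Ẇ_hp = Q̇_H/COP = 1.060 kW.
Saving = 8.410 − 1.060 = 7.350 kW.

7.35 kW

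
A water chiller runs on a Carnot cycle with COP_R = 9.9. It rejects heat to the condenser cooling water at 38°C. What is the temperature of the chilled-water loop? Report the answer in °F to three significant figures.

For a Carnot refrigerator COP_R = T_C/(T_H − T_C), so T_C = COP·T_H/(1 + COP).
With T_H = 311.15 K, T_C = 9.9 × 311.15/10.90 = 282.60 K.
Converting, 282.60 K = 49.02°F.

49.0 °F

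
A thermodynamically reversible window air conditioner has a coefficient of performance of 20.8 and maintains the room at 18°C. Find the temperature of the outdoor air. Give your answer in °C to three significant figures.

32.0 °C

COP_R = T_C/(T_H − T_C) gives T_H − T_C = T_C/COP.
With T_C = 291.15 K, T_H = 291.15 × (1 + 1/20.8) = 305.15 K.
Converting, 305.15 K = 32.00°C.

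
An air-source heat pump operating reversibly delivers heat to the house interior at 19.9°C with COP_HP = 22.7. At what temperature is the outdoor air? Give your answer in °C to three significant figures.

6.99 °C

COP_HP = T_H/(T_H − T_C) gives T_H − T_C = T_H/COP.
With T_H = 293.05 K, T_C = 293.05 × (1 − 1/22.7) = 280.14 K.
Converting, 280.14 K = 6.99°C.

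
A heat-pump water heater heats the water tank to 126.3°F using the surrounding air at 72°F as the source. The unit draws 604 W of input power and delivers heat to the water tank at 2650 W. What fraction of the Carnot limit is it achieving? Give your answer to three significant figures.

0.407

COP_actual = Q̇_H/Ẇ = 2650/604.0 = 4.387.
In absolute terms T_C = 295.37 K and T_H = 325.54 K, so ΔT = 30.17 K.
COP_Carnot = T_H/ΔT = 325.54/30.17 = 10.79.
η_II = COP_actual/COP_Carnot = 4.387/10.79 = 0.4066.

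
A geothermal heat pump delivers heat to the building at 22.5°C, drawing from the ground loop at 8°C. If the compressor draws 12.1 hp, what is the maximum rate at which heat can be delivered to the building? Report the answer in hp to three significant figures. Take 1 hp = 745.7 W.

In absolute terms T_C = 281.15 K and T_H = 295.65 K, so ΔT = 14.50 K.
COP_Carnot = T_H/ΔT = 295.65/14.50 = 20.39.
Q̇_max = COP_Carnot × Ẇ = 20.39 × 12.10 hp = 246.7 hp.

247 hp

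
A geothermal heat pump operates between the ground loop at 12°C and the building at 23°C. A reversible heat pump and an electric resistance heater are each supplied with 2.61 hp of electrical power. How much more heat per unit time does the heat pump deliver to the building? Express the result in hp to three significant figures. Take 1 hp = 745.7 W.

In absolute terms T_C = 285.15 K and T_H = 296.15 K, so ΔT = 11.00 K.
COP_Carnot = T_H/ΔT = 296.15/11.00 = 26.92.
The heat pump delivers Q̇_H = COP × Ẇ = 70.27 hp; the resistance heater delivers Ẇ = 2.610 hp.
Extra = (COP − 1)·Ẇ = 67.66 hp.

67.7 hp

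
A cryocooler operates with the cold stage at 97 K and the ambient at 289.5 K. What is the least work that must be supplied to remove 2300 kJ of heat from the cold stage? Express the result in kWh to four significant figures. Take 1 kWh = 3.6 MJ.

1.268 kWh

The reservoir spacing is ΔT = 289.5 − 97 = 192.5 K.
The reversible limit is COP_R = T_C/ΔT = 0.5039, so W_min = Q_C/COP = Q_C·ΔT/T_C.
W_min = 2300 × 192.5/97.00 = 4564 kJ = 1.268 kWh.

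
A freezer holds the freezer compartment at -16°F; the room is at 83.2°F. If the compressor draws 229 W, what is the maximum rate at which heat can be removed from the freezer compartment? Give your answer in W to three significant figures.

In absolute terms T_C = 246.48 K and T_H = 301.59 K, so ΔT = 55.11 K.
COP_Carnot = T_C/ΔT = 246.48/55.11 = 4.472.
Q̇_max = COP_Carnot × Ẇ = 4.472 × 229.0 W = 1024 W.

1020 W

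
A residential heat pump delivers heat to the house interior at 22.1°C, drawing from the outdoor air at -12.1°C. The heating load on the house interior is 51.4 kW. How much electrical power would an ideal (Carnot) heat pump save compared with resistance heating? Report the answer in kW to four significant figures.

45.45 kW

In absolute terms T_C = 261.05 K and T_H = 295.25 K, so ΔT = 34.20 K.
COP_Carnot = T_H/ΔT = 295.25/34.20 = 8.633.
Resistance heating needs Ẇ_res = Q̇_H = 51.40 kW; the reversible heat pump needs only Ẇ_hp = Q̇_H/COP = 5.954 kW.
Saving = 51.40 − 5.954 = 45.45 kW.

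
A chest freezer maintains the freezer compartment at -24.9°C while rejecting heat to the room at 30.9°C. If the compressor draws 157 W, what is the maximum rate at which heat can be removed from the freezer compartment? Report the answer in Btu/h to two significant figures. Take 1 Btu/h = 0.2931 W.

2400 Btu/h

In absolute terms T_C = 248.25 K and T_H = 304.05 K, so ΔT = 55.80 K.
COP_Carnot = T_C/ΔT = 248.25/55.80 = 4.449.
Q̇_max = COP_Carnot × Ẇ = 4.449 × 157.0 W = 698.5 W = 2383 Btu/h.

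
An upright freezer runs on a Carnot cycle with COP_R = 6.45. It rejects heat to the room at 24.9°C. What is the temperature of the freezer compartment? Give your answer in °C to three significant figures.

For a Carnot refrigerator COP_R = T_C/(T_H − T_C), so T_C = COP·T_H/(1 + COP).
With T_H = 298.05 K, T_C = 6.45 × 298.05/7.450 = 258.04 K.
Converting, 258.04 K = -15.11°C.

-15.1 °C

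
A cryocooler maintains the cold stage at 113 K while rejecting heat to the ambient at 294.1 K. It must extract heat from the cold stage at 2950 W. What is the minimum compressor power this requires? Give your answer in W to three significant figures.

The reservoir spacing is ΔT = 294.1 − 113 = 181.1 K.
COP_Carnot = T_C/ΔT = 113.00/181.1 = 0.6240.
Ẇ_min = Q̇/COP_Carnot = 2950/0.6240 = 4728 W.

4730 W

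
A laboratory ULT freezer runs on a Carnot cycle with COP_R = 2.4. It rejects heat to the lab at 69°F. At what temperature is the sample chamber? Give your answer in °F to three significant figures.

-86.5 °F

For a Carnot refrigerator COP_R = T_C/(T_H − T_C), so T_C = COP·T_H/(1 + COP).
With T_H = 293.71 K, T_C = 2.4 × 293.71/3.400 = 207.32 K.
Converting, 207.32 K = -86.49°F.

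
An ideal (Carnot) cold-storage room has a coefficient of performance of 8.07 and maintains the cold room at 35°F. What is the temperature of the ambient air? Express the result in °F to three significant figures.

COP_R = T_C/(T_H − T_C) gives T_H − T_C = T_C/COP.
With T_C = 274.82 K, T_H = 274.82 × (1 + 1/8.07) = 308.87 K.
Converting, 308.87 K = 96.30°F.

96.3 °F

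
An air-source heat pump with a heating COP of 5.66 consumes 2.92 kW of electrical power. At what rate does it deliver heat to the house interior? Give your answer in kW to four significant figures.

Q̇_H = COP_HP × Ẇ = 5.66 × 2.920 = 16.53 kW.

16.53 kW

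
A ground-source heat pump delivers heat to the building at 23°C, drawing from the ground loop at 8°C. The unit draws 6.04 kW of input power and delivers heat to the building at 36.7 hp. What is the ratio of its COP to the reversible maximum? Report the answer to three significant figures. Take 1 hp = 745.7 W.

Converting, Q̇_H = 36.70 hp = 27.37 kW, so COP_actual = Q̇_H/Ẇ = 27.37/6.040 = 4.531.
In absolute terms T_C = 281.15 K and T_H = 296.15 K, so ΔT = 15.00 K.
COP_Carnot = T_H/ΔT = 296.15/15.00 = 19.74.
η_II = COP_actual/COP_Carnot = 4.531/19.74 = 0.2295.

0.229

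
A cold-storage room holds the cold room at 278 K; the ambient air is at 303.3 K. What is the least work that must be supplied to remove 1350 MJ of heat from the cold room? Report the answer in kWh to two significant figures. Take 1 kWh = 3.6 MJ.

The reservoir spacing is ΔT = 303.3 − 278 = 25.30 K.
The reversible limit is COP_R = T_C/ΔT = 10.99, so W_min = Q_C/COP = Q_C·ΔT/T_C.
W_min = 1350 × 25.30/278.00 = 122.9 MJ = 34.13 kWh.

34 kWh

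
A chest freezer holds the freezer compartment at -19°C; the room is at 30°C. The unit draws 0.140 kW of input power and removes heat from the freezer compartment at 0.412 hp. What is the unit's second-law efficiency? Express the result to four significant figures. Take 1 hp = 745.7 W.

Converting, Q̇_C = 0.4120 hp = 0.3072 kW, so COP_actual = Q̇_C/Ẇ = 0.3072/0.1400 = 2.194.
In absolute terms T_C = 254.15 K and T_H = 303.15 K, so ΔT = 49.00 K.
COP_Carnot = T_C/ΔT = 254.15/49.00 = 5.187.
η_II = COP_actual/COP_Carnot = 2.194/5.187 = 0.4231.

0.4231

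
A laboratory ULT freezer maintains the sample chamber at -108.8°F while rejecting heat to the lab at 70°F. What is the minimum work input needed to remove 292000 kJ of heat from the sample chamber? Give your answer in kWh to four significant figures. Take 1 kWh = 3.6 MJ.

In absolute terms T_C = 194.93 K and T_H = 294.26 K, so ΔT = 99.33 K.
The reversible limit is COP_R = T_C/ΔT = 1.962, so W_min = Q_C/COP = Q_C·ΔT/T_C.
W_min = 292000 × 99.33/194.93 = 148800 kJ = 41.33 kWh.

41.33 kWh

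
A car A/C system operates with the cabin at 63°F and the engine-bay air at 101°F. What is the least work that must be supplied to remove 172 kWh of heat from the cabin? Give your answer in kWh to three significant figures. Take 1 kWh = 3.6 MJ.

12.5 kWh

In absolute terms T_C = 290.37 K and T_H = 311.48 K, so ΔT = 21.11 K.
The reversible limit is COP_R = T_C/ΔT = 13.75, so W_min = Q_C/COP = Q_C·ΔT/T_C.
W_min = 172.0 × 21.11/290.37 = 12.51 kWh.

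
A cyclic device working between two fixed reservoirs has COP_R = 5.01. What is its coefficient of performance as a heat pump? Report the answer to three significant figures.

The first law on one cycle gives Q_H = Q_C + W, so Q_H/W = Q_C/W + 1.
COP_HP = COP_R + 1 = 5.01 + 1 = 6.01.

6.01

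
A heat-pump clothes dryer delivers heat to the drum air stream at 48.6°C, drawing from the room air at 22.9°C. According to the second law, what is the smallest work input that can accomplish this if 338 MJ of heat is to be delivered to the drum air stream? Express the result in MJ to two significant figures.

In absolute terms T_C = 296.05 K and T_H = 321.75 K, so ΔT = 25.70 K.
The reversible limit is COP_HP = T_H/ΔT = 12.52, so W_min = Q_H/COP = Q_H·ΔT/T_H.
W_min = 338.0 × 25.70/321.75 = 27.00 MJ.

27 MJ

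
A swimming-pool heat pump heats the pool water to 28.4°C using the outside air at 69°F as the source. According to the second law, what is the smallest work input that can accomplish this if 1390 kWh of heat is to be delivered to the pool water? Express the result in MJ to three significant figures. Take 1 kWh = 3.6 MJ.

130 MJ

In absolute terms T_C = 293.71 K and T_H = 301.55 K, so ΔT = 7.844 K.
The reversible limit is COP_HP = T_H/ΔT = 38.44, so W_min = Q_H/COP = Q_H·ΔT/T_H.
W_min = 1390 × 7.844/301.55 = 36.16 kWh = 130.2 MJ.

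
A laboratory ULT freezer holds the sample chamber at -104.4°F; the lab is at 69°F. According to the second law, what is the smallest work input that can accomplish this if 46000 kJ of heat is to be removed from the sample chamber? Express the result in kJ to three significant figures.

In absolute terms T_C = 197.37 K and T_H = 293.71 K, so ΔT = 96.33 K.
The reversible limit is COP_R = T_C/ΔT = 2.049, so W_min = Q_C/COP = Q_C·ΔT/T_C.
W_min = 46000 × 96.33/197.37 = 22450 kJ.

22500 kJ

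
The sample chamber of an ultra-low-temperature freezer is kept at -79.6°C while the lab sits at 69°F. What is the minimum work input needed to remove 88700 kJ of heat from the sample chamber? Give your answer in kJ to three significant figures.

In absolute terms T_C = 193.55 K and T_H = 293.71 K, so ΔT = 100.2 K.
The reversible limit is COP_R = T_C/ΔT = 1.932, so W_min = Q_C/COP = Q_C·ΔT/T_C.
W_min = 88700 × 100.2/193.55 = 45900 kJ.

45900 kJ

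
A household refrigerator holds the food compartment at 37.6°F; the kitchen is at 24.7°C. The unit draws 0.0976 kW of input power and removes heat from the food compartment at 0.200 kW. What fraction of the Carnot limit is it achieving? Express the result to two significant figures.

COP_actual = Q̇_C/Ẇ = 0.2000/0.09760 = 2.049.
In absolute terms T_C = 276.26 K and T_H = 297.85 K, so ΔT = 21.59 K.
COP_Carnot = T_C/ΔT = 276.26/21.59 = 12.80.
η_II = COP_actual/COP_Carnot = 2.049/12.80 = 0.1601.

0.16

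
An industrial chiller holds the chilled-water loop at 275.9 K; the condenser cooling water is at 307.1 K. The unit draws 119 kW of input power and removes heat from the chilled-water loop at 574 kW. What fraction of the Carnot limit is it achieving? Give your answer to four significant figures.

COP_actual = Q̇_C/Ẇ = 574.0/119.0 = 4.824.
The reservoir spacing is ΔT = 307.1 − 275.9 = 31.20 K.
COP_Carnot = T_C/ΔT = 275.90/31.20 = 8.843.
η_II = COP_actual/COP_Carnot = 4.824/8.843 = 0.5455.

0.5455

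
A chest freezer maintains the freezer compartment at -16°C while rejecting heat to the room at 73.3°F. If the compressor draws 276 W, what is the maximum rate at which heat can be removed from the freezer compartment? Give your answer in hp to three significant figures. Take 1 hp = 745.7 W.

2.44 hp

In absolute terms T_C = 257.15 K and T_H = 296.09 K, so ΔT = 38.94 K.
COP_Carnot = T_C/ΔT = 257.15/38.94 = 6.603.
Q̇_max = COP_Carnot × Ẇ = 6.603 × 276.0 W = 1822 W = 2.444 hp.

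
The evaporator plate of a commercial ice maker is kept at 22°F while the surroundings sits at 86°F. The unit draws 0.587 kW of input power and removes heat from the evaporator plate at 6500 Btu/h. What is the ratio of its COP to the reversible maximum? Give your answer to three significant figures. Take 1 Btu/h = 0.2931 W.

0.431

Converting, Q̇_C = 6500 Btu/h = 1.905 kW, so COP_actual = Q̇_C/Ẇ = 1.905/0.5870 = 3.246.
In absolute terms T_C = 267.59 K and T_H = 303.15 K, so ΔT = 35.56 K.
COP_Carnot = T_C/ΔT = 267.59/35.56 = 7.526.
η_II = COP_actual/COP_Carnot = 3.246/7.526 = 0.4312.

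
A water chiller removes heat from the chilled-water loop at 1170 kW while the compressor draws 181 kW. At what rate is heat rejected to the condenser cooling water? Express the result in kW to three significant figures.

1350 kW

For a cyclic device the first law requires Q̇_H = Q̇_C + Ẇ.
Q̇_H = Q̇_C + Ẇ = 1351 kW.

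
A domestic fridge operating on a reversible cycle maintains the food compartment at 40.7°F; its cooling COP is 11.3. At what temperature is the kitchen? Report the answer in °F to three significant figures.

85.0 °F

COP_R = T_C/(T_H − T_C) gives T_H − T_C = T_C/COP.
With T_C = 277.98 K, T_H = 277.98 × (1 + 1/11.3) = 302.58 K.
Converting, 302.58 K = 84.98°F.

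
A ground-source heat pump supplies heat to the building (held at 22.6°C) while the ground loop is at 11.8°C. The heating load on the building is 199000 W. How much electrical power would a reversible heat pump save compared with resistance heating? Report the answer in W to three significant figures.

192000 W

In absolute terms T_C = 284.95 K and T_H = 295.75 K, so ΔT = 10.80 K.
COP_Carnot = T_H/ΔT = 295.75/10.80 = 27.38.
Resistance heating needs Ẇ_res = Q̇_H = 199000 W; the reversible heat pump needs only Ẇ_hp = Q̇_H/COP = 7267 W.
Saving = 199000 − 7267 = 191700 W.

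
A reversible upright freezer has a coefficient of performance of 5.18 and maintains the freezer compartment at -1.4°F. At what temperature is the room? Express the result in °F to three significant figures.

COP_R = T_C/(T_H − T_C) gives T_H − T_C = T_C/COP.
With T_C = 254.59 K, T_H = 254.59 × (1 + 1/5.18) = 303.74 K.
Converting, 303.74 K = 87.07°F.

87.1 °F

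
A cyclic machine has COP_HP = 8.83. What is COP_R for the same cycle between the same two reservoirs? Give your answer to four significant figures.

Since Q_H = Q_C + W for any cycle, COP_R = Q_C/W = Q_H/W − 1.
COP_R = 8.83 − 1 = 7.83.

7.830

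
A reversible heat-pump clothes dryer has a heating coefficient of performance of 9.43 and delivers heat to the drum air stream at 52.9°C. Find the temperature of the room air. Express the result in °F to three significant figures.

65.0 °F

COP_HP = T_H/(T_H − T_C) gives T_H − T_C = T_H/COP.
With T_H = 326.05 K, T_C = 326.05 × (1 − 1/9.43) = 291.47 K.
Converting, 291.47 K = 64.98°F.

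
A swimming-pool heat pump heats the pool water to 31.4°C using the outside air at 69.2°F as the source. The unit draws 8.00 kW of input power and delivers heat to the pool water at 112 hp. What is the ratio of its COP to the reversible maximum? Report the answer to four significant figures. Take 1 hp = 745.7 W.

0.3679

Converting, Q̇_H = 112.0 hp = 83.52 kW, so COP_actual = Q̇_H/Ẇ = 83.52/8.000 = 10.44.
In absolute terms T_C = 293.82 K and T_H = 304.55 K, so ΔT = 10.73 K.
COP_Carnot = T_H/ΔT = 304.55/10.73 = 28.37.
η_II = COP_actual/COP_Carnot = 10.44/28.37 = 0.3679.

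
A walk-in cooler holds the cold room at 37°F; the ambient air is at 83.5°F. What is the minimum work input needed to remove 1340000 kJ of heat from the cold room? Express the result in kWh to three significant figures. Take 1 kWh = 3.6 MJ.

34.8 kWh

In absolute terms T_C = 275.93 K and T_H = 301.76 K, so ΔT = 25.83 K.
The reversible limit is COP_R = T_C/ΔT = 10.68, so W_min = Q_C/COP = Q_C·ΔT/T_C.
W_min = 1340000 × 25.83/275.93 = 125500 kJ = 34.85 kWh.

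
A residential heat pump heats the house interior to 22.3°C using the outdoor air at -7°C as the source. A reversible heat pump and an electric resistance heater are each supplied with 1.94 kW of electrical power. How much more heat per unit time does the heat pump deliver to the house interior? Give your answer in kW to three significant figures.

17.6 kW

In absolute terms T_C = 266.15 K and T_H = 295.45 K, so ΔT = 29.30 K.
COP_Carnot = T_H/ΔT = 295.45/29.30 = 10.08.
The heat pump delivers Q̇_H = COP × Ẇ = 19.56 kW; the resistance heater delivers Ẇ = 1.940 kW.
Extra = (COP − 1)·Ẇ = 17.62 kW.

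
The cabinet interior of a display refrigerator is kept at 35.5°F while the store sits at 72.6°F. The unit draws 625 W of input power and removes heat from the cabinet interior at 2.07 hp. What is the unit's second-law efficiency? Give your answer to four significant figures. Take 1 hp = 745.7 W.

0.1850

Converting, Q̇_C = 2.070 hp = 1544 W, so COP_actual = Q̇_C/Ẇ = 1544/625.0 = 2.470.
In absolute terms T_C = 275.09 K and T_H = 295.71 K, so ΔT = 20.61 K.
COP_Carnot = T_C/ΔT = 275.09/20.61 = 13.35.
η_II = COP_actual/COP_Carnot = 2.470/13.35 = 0.1850.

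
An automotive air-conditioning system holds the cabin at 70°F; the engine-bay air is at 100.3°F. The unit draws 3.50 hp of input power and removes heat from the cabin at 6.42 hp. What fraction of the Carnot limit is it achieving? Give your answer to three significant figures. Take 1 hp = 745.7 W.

COP_actual = Q̇_C/Ẇ = 6.420/3.500 = 1.834.
In absolute terms T_C = 294.26 K and T_H = 311.09 K, so ΔT = 16.83 K.
COP_Carnot = T_C/ΔT = 294.26/16.83 = 17.48.
η_II = COP_actual/COP_Carnot = 1.834/17.48 = 0.1049.

0.105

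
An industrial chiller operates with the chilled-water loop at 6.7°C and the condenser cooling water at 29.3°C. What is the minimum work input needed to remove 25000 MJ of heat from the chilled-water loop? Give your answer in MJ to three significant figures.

2020 MJ

In absolute terms T_C = 279.85 K and T_H = 302.45 K, so ΔT = 22.60 K.
The reversible limit is COP_R = T_C/ΔT = 12.38, so W_min = Q_C/COP = Q_C·ΔT/T_C.
W_min = 25000 × 22.60/279.85 = 2019 MJ.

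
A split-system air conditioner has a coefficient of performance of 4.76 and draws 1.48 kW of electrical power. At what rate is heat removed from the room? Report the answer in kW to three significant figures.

7.04 kW

Q̇_C = COP × Ẇ = 4.76 × 1.480 = 7.045 kW.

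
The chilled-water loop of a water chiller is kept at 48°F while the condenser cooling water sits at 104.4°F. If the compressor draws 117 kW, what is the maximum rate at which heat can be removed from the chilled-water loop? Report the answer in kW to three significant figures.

In absolute terms T_C = 282.04 K and T_H = 313.37 K, so ΔT = 31.33 K.
COP_Carnot = T_C/ΔT = 282.04/31.33 = 9.001.
Q̇_max = COP_Carnot × Ẇ = 9.001 × 117.0 kW = 1053 kW.

1050 kW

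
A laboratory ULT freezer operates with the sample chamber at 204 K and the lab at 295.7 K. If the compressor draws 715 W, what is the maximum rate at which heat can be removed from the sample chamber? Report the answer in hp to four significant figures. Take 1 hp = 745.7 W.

The reservoir spacing is ΔT = 295.7 − 204 = 91.70 K.
COP_Carnot = T_C/ΔT = 204.00/91.70 = 2.225.
Q̇_max = COP_Carnot × Ẇ = 2.225 × 715.0 W = 1591 W = 2.133 hp.

2.133 hp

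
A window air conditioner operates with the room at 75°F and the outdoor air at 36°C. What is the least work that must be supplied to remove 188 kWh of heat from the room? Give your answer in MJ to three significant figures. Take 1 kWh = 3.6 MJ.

In absolute terms T_C = 297.04 K and T_H = 309.15 K, so ΔT = 12.11 K.
The reversible limit is COP_R = T_C/ΔT = 24.53, so W_min = Q_C/COP = Q_C·ΔT/T_C.
W_min = 188.0 × 12.11/297.04 = 7.665 kWh = 27.60 MJ.

27.6 MJ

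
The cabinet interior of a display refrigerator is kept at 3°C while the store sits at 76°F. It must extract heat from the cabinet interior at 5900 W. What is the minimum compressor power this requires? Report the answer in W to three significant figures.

458 W

In absolute terms T_C = 276.15 K and T_H = 297.59 K, so ΔT = 21.44 K.
COP_Carnot = T_C/ΔT = 276.15/21.44 = 12.88.
Ẇ_min = Q̇/COP_Carnot = 5900/12.88 = 458.2 W.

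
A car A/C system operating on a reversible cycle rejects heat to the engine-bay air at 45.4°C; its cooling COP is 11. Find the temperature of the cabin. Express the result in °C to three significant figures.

For a Carnot refrigerator COP_R = T_C/(T_H − T_C), so T_C = COP·T_H/(1 + COP).
With T_H = 318.55 K, T_C = 11 × 318.55/12.00 = 292.00 K.
Converting, 292.00 K = 18.85°C.

18.9 °C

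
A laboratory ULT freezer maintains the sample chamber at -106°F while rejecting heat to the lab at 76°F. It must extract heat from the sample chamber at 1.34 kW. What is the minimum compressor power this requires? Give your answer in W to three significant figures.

In absolute terms T_C = 196.48 K and T_H = 297.59 K, so ΔT = 101.1 K.
COP_Carnot = T_C/ΔT = 196.48/101.1 = 1.943.
Ẇ_min = Q̇/COP_Carnot = 1.340/1.943 = 0.6896 kW = 689.6 W.

690 W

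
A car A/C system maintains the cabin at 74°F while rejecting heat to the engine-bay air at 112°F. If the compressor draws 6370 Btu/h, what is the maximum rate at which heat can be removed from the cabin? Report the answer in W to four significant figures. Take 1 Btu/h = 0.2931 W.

26220 W

In absolute terms T_C = 296.48 K and T_H = 317.59 K, so ΔT = 21.11 K.
COP_Carnot = T_C/ΔT = 296.48/21.11 = 14.04.
Q̇_max = COP_Carnot × Ẇ = 14.04 × 6370 Btu/h = 89460 Btu/h = 26220 W.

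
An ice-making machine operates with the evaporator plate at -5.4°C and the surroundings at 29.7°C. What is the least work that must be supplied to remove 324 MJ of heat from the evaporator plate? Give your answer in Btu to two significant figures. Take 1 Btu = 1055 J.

40000 Btu

In absolute terms T_C = 267.75 K and T_H = 302.85 K, so ΔT = 35.10 K.
The reversible limit is COP_R = T_C/ΔT = 7.628, so W_min = Q_C/COP = Q_C·ΔT/T_C.
W_min = 324.0 × 35.10/267.75 = 42.47 MJ = 40260 Btu.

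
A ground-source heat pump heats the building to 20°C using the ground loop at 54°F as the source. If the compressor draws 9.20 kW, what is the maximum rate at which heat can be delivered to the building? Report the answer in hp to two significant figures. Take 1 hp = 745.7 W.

470 hp

In absolute terms T_C = 285.37 K and T_H = 293.15 K, so ΔT = 7.778 K.
COP_Carnot = T_H/ΔT = 293.15/7.778 = 37.69.
Q̇_max = COP_Carnot × Ẇ = 37.69 × 9.200 kW = 346.8 kW = 465.0 hp.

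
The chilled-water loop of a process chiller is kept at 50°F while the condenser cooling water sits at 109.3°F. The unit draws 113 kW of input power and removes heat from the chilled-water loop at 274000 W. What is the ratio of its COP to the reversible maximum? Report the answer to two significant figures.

Converting, Q̇_C = 274000 W = 274.0 kW, so COP_actual = Q̇_C/Ẇ = 274.0/113.0 = 2.425.
In absolute terms T_C = 283.15 K and T_H = 316.09 K, so ΔT = 32.94 K.
COP_Carnot = T_C/ΔT = 283.15/32.94 = 8.595.
η_II = COP_actual/COP_Carnot = 2.425/8.595 = 0.2821.

0.28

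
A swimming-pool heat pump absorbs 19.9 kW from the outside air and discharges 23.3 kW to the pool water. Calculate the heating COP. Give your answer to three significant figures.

The first law gives Q̇_H = Q̇_C + Ẇ, so the three rates are Q̇_C = 19.90, Q̇_H = 23.30, Ẇ = 3.400 kW.
COP_HP = Q̇_H/Ẇ = 23.30/3.400 = 6.853.

6.85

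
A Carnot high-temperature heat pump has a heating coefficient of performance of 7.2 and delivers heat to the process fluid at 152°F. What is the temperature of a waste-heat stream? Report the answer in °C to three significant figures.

19.5 °C

COP_HP = T_H/(T_H − T_C) gives T_H − T_C = T_H/COP.
With T_H = 339.82 K, T_C = 339.82 × (1 − 1/7.2) = 292.62 K.
Converting, 292.62 K = 19.47°C.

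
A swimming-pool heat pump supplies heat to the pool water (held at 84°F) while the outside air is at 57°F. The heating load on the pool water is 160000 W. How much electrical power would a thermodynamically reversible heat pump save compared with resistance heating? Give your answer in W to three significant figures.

In absolute terms T_C = 287.04 K and T_H = 302.04 K, so ΔT = 15.00 K.
COP_Carnot = T_H/ΔT = 302.04/15.00 = 20.14.
Resistance heating needs Ẇ_res = Q̇_H = 160000 W; the reversible heat pump needs only Ẇ_hp = Q̇_H/COP = 7946 W.
Saving = 160000 − 7946 = 152100 W.

152000 W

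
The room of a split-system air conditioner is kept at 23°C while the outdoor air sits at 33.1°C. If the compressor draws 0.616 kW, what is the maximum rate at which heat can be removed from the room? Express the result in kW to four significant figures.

In absolute terms T_C = 296.15 K and T_H = 306.25 K, so ΔT = 10.10 K.
COP_Carnot = T_C/ΔT = 296.15/10.10 = 29.32.
Q̇_max = COP_Carnot × Ẇ = 29.32 × 0.6160 kW = 18.06 kW.

18.06 kW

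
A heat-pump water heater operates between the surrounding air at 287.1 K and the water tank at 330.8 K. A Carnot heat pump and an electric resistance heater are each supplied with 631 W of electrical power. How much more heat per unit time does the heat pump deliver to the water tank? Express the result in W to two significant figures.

4100 W

The reservoir spacing is ΔT = 330.8 − 287.1 = 43.70 K.
COP_Carnot = T_H/ΔT = 330.80/43.70 = 7.570.
The heat pump delivers Q̇_H = COP × Ẇ = 4777 W; the resistance heater delivers Ẇ = 631.0 W.
Extra = (COP − 1)·Ẇ = 4146 W.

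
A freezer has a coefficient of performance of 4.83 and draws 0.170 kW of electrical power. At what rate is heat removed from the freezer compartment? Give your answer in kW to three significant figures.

Q̇_C = COP × Ẇ = 4.83 × 0.1700 = 0.8211 kW.

0.821 kW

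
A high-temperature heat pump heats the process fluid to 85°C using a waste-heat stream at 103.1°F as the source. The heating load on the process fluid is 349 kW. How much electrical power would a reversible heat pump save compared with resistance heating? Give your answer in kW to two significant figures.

300 kW

In absolute terms T_C = 312.65 K and T_H = 358.15 K, so ΔT = 45.50 K.
COP_Carnot = T_H/ΔT = 358.15/45.50 = 7.871.
Resistance heating needs Ẇ_res = Q̇_H = 349.0 kW; the reversible heat pump needs only Ẇ_hp = Q̇_H/COP = 44.34 kW.
Saving = 349.0 − 44.34 = 304.7 kW.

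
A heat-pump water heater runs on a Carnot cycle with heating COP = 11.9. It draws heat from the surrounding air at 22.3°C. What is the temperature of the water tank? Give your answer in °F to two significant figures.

120 °F

COP_HP = T_H/(T_H − T_C) rearranges to T_H = COP·T_C/(COP − 1).
With T_C = 295.45 K, T_H = 11.9 × 295.45/10.90 = 322.56 K.
Converting, 322.56 K = 120.93°F.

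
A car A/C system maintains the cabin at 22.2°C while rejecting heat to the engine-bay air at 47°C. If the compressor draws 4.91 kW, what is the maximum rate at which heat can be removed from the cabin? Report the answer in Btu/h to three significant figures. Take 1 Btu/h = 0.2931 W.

200000 Btu/h

In absolute terms T_C = 295.35 K and T_H = 320.15 K, so ΔT = 24.80 K.
COP_Carnot = T_C/ΔT = 295.35/24.80 = 11.91.
Q̇_max = COP_Carnot × Ẇ = 11.91 × 4.910 kW = 58.47 kW = 199500 Btu/h.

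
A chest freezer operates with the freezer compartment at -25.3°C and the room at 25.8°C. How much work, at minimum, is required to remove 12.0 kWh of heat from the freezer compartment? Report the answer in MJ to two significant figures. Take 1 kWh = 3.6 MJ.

In absolute terms T_C = 247.85 K and T_H = 298.95 K, so ΔT = 51.10 K.
The reversible limit is COP_R = T_C/ΔT = 4.850, so W_min = Q_C/COP = Q_C·ΔT/T_C.
W_min = 12.00 × 51.10/247.85 = 2.474 kWh = 8.907 MJ.

8.9 MJ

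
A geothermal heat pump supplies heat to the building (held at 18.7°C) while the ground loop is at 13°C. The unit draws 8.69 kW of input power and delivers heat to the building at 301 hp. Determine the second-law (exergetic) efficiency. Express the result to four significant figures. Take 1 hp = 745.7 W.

0.5045

Converting, Q̇_H = 301.0 hp = 224.5 kW, so COP_actual = Q̇_H/Ẇ = 224.5/8.690 = 25.83.
In absolute terms T_C = 286.15 K and T_H = 291.85 K, so ΔT = 5.700 K.
COP_Carnot = T_H/ΔT = 291.85/5.700 = 51.20.
η_II = COP_actual/COP_Carnot = 25.83/51.20 = 0.5045.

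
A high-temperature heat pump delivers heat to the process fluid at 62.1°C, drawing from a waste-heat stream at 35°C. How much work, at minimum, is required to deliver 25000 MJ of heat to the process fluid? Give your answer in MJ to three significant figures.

In absolute terms T_C = 308.15 K and T_H = 335.25 K, so ΔT = 27.10 K.
The reversible limit is COP_HP = T_H/ΔT = 12.37, so W_min = Q_H/COP = Q_H·ΔT/T_H.
W_min = 25000 × 27.10/335.25 = 2021 MJ.

2020 MJ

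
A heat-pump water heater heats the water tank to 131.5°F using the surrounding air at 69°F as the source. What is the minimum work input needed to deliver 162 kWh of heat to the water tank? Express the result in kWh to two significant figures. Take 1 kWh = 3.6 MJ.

In absolute terms T_C = 293.71 K and T_H = 328.43 K, so ΔT = 34.72 K.
The reversible limit is COP_HP = T_H/ΔT = 9.459, so W_min = Q_H/COP = Q_H·ΔT/T_H.
W_min = 162.0 × 34.72/328.43 = 17.13 kWh.

17 kWh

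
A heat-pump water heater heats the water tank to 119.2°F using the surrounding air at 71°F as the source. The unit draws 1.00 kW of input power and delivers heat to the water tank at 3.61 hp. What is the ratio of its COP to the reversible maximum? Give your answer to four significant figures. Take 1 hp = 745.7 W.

Converting, Q̇_H = 3.610 hp = 2.692 kW, so COP_actual = Q̇_H/Ẇ = 2.692/1.000 = 2.692.
In absolute terms T_C = 294.82 K and T_H = 321.59 K, so ΔT = 26.78 K.
COP_Carnot = T_H/ΔT = 321.59/26.78 = 12.01.
η_II = COP_actual/COP_Carnot = 2.692/12.01 = 0.2241.

0.2241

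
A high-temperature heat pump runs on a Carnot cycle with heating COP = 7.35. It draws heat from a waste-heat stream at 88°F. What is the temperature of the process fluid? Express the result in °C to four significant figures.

79.03 °C

COP_HP = T_H/(T_H − T_C) rearranges to T_H = COP·T_C/(COP − 1).
With T_C = 304.26 K, T_H = 7.35 × 304.26/6.350 = 352.18 K.
Converting, 352.18 K = 79.03°C.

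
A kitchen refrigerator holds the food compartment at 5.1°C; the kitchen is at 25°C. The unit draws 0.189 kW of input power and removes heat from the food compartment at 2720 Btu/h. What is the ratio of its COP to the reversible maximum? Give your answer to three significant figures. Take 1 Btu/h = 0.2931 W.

0.302

Converting, Q̇_C = 2720 Btu/h = 0.7972 kW, so COP_actual = Q̇_C/Ẇ = 0.7972/0.1890 = 4.218.
In absolute terms T_C = 278.25 K and T_H = 298.15 K, so ΔT = 19.90 K.
COP_Carnot = T_C/ΔT = 278.25/19.90 = 13.98.
η_II = COP_actual/COP_Carnot = 4.218/13.98 = 0.3017.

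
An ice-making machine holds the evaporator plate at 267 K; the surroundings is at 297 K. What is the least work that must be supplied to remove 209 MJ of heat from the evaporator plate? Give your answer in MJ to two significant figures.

The reservoir spacing is ΔT = 297 − 267 = 30.00 K.
The reversible limit is COP_R = T_C/ΔT = 8.900, so W_min = Q_C/COP = Q_C·ΔT/T_C.
W_min = 209.0 × 30.00/267.00 = 23.48 MJ.

23 MJ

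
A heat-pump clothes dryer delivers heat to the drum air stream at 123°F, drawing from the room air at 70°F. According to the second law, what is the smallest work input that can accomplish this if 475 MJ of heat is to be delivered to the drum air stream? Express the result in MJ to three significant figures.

In absolute terms T_C = 294.26 K and T_H = 323.71 K, so ΔT = 29.44 K.
The reversible limit is COP_HP = T_H/ΔT = 10.99, so W_min = Q_H/COP = Q_H·ΔT/T_H.
W_min = 475.0 × 29.44/323.71 = 43.21 MJ.

43.2 MJ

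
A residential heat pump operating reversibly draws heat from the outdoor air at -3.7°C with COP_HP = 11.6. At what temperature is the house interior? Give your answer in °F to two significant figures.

71 °F

COP_HP = T_H/(T_H − T_C) rearranges to T_H = COP·T_C/(COP − 1).
With T_C = 269.45 K, T_H = 11.6 × 269.45/10.60 = 294.87 K.
Converting, 294.87 K = 71.10°F.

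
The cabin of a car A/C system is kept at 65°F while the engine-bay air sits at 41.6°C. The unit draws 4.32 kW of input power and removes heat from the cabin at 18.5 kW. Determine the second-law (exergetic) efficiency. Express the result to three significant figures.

0.342

COP_actual = Q̇_C/Ẇ = 18.50/4.320 = 4.282.
In absolute terms T_C = 291.48 K and T_H = 314.75 K, so ΔT = 23.27 K.
COP_Carnot = T_C/ΔT = 291.48/23.27 = 12.53.
η_II = COP_actual/COP_Carnot = 4.282/12.53 = 0.3418.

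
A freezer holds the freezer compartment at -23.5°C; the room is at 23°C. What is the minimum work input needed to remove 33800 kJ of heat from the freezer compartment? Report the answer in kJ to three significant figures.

6300 kJ

In absolute terms T_C = 249.65 K and T_H = 296.15 K, so ΔT = 46.50 K.
The reversible limit is COP_R = T_C/ΔT = 5.369, so W_min = Q_C/COP = Q_C·ΔT/T_C.
W_min = 33800 × 46.50/249.65 = 6296 kJ.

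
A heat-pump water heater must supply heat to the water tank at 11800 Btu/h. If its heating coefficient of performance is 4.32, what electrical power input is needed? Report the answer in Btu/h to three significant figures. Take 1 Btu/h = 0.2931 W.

Ẇ = Q̇_H/COP_HP = 11800/4.32 = 2731 Btu/h.

2730 Btu/h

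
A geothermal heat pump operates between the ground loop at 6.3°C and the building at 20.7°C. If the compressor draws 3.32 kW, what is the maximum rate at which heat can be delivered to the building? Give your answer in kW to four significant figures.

67.75 kW

In absolute terms T_C = 279.45 K and T_H = 293.85 K, so ΔT = 14.40 K.
COP_Carnot = T_H/ΔT = 293.85/14.40 = 20.41.
Q̇_max = COP_Carnot × Ẇ = 20.41 × 3.320 kW = 67.75 kW.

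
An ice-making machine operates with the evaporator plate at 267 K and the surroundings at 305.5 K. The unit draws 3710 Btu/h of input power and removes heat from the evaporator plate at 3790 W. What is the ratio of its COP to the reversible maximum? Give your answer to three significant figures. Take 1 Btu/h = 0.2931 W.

Converting, Q̇_C = 3790 W = 12930 Btu/h, so COP_actual = Q̇_C/Ẇ = 12930/3710 = 3.485.
The reservoir spacing is ΔT = 305.5 − 267 = 38.50 K.
COP_Carnot = T_C/ΔT = 267.00/38.50 = 6.935.
η_II = COP_actual/COP_Carnot = 3.485/6.935 = 0.5026.

0.503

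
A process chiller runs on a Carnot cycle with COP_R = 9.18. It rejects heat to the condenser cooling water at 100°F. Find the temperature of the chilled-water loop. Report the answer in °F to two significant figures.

For a Carnot refrigerator COP_R = T_C/(T_H − T_C), so T_C = COP·T_H/(1 + COP).
With T_H = 310.93 K, T_C = 9.18 × 310.93/10.18 = 280.38 K.
Converting, 280.38 K = 45.02°F.

45 °F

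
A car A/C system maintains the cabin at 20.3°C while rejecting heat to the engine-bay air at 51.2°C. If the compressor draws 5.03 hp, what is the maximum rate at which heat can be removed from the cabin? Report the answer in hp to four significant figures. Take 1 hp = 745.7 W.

47.77 hp

In absolute terms T_C = 293.45 K and T_H = 324.35 K, so ΔT = 30.90 K.
COP_Carnot = T_C/ΔT = 293.45/30.90 = 9.497.
Q̇_max = COP_Carnot × Ẇ = 9.497 × 5.030 hp = 47.77 hp.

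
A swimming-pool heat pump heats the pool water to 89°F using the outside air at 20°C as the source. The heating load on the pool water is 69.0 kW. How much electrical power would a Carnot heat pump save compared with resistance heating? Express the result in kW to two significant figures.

66 kW

In absolute terms T_C = 293.15 K and T_H = 304.82 K, so ΔT = 11.67 K.
COP_Carnot = T_H/ΔT = 304.82/11.67 = 26.13.
Resistance heating needs Ẇ_res = Q̇_H = 69.00 kW; the reversible heat pump needs only Ẇ_hp = Q̇_H/COP = 2.641 kW.
Saving = 69.00 − 2.641 = 66.36 kW.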